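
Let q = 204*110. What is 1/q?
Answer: 1/22440 ≈ 4.4563e-5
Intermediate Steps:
q = 22440
1/q = 1/22440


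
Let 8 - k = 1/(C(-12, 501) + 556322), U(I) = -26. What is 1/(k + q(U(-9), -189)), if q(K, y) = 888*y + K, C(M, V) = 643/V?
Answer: -278717965/46782810425751 ≈ -5.9577e-6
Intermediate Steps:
q(K, y) = K + 888*y
k = 2229743219/278717965 (k = 8 - 1/(643/501 + 556322) = 8 - 1/278717965/501 = 8 - 1*501/278717965 = 8 - 501/278717965 = 2229743219/278717965 ≈ 8.0000)
1/(k + q(U(-9), -189)) = 1/(2229743219/278717965 + (-26 + 888*(-189))) = 1/(2229743219/278717965 + (-26 - 167832)) = 1/(2229743219/278717965 - 167858) = 1/(-46782810425751/278717965) = -278717965/46782810425751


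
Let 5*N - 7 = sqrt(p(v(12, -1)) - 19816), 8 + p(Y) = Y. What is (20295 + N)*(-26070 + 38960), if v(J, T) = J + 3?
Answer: 261620596 + 7734*I*sqrt(2201) ≈ 2.6162e+8 + 3.6284e+5*I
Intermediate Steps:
v(J, T) = 3 + J
p(Y) = -8 + Y
N = 7/5 + 3*I*sqrt(2201)/5 (N = 7/5 + sqrt((-8 + (3 + 12)) - 19816)/5 = 7/5 + sqrt((-8 + 15) - 19816)/5 = 7/5 + sqrt(7 - 19816)/5 = 7/5 + sqrt(-19809)/5 = 7/5 + (3*I*sqrt(2201))/5 = 7/5 + 3*I*sqrt(2201)/5 ≈ 1.4 + 28.149*I)
(20295 + N)*(-26070 + 38960) = (20295 + (7/5 + 3*I*sqrt(2201)/5))*(-26070 + 38960) = (101482/5 + 3*I*sqrt(2201)/5)*12890 = 261620596 + 7734*I*sqrt(2201)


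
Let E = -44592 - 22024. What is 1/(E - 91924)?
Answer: -1/158540 ≈ -6.3076e-6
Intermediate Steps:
E = -66616
1/(E - 91924) = 1/(-66616 - 91924) = 1/(-158540) = -1/158540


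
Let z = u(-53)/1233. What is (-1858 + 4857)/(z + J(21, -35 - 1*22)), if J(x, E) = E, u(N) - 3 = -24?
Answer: -1232589/23434 ≈ -52.598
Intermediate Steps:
u(N) = -21 (u(N) = 3 - 24 = -21)
z = -7/411 (z = -21/1233 = -21*1/1233 = -7/411 ≈ -0.017032)
(-1858 + 4857)/(z + J(21, -35 - 1*22)) = (-1858 + 4857)/(-7/411 + (-35 - 1*22)) = 2999/(-7/411 + (-35 - 22)) = 2999/(-7/411 - 57) = 2999/(-23434/411) = 2999*(-411/23434) = -1232589/23434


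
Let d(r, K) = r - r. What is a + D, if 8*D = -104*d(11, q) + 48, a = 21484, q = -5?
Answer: 21490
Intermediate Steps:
d(r, K) = 0
D = 6 (D = (-104*0 + 48)/8 = (0 + 48)/8 = (1/8)*48 = 6)
a + D = 21484 + 6 = 21490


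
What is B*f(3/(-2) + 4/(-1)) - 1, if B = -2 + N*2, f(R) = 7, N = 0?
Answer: -15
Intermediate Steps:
B = -2 (B = -2 + 0*2 = -2 + 0 = -2)
B*f(3/(-2) + 4/(-1)) - 1 = -2*7 - 1 = -14 - 1 = -15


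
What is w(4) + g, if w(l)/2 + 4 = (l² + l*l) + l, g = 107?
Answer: 171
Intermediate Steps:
w(l) = -8 + 2*l + 4*l² (w(l) = -8 + 2*((l² + l*l) + l) = -8 + 2*((l² + l²) + l) = -8 + 2*(2*l² + l) = -8 + 2*(l + 2*l²) = -8 + (2*l + 4*l²) = -8 + 2*l + 4*l²)
w(4) + g = (-8 + 2*4 + 4*4²) + 107 = (-8 + 8 + 4*16) + 107 = (-8 + 8 + 64) + 107 = 64 + 107 = 171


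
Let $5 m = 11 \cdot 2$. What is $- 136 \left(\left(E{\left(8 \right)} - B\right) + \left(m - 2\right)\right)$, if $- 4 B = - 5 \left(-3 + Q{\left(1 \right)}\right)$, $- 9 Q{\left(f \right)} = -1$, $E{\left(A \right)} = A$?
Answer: $- \frac{85748}{45} \approx -1905.5$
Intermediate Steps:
$m = \frac{22}{5}$ ($m = \frac{11 \cdot 2}{5} = \frac{1}{5} \cdot 22 = \frac{22}{5} \approx 4.4$)
$Q{\left(f \right)} = \frac{1}{9}$ ($Q{\left(f \right)} = \left(- \frac{1}{9}\right) \left(-1\right) = \frac{1}{9}$)
$B = - \frac{65}{18}$ ($B = - \frac{\left(-5\right) \left(-3 + \frac{1}{9}\right)}{4} = - \frac{\left(-5\right) \left(- \frac{26}{9}\right)}{4} = \left(- \frac{1}{4}\right) \frac{130}{9} = - \frac{65}{18} \approx -3.6111$)
$- 136 \left(\left(E{\left(8 \right)} - B\right) + \left(m - 2\right)\right) = - 136 \left(\left(8 - - \frac{65}{18}\right) + \left(\frac{22}{5} - 2\right)\right) = - 136 \left(\left(8 + \frac{65}{18}\right) + \frac{12}{5}\right) = - 136 \left(\frac{209}{18} + \frac{12}{5}\right) = \left(-136\right) \frac{1261}{90} = - \frac{85748}{45}$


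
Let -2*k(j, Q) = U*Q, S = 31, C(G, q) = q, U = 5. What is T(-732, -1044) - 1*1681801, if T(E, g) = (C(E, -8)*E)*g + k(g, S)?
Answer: -15591085/2 ≈ -7.7955e+6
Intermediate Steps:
k(j, Q) = -5*Q/2
T(E, g) = -155/2 - 8*E*g (T(E, g) = (-8*E)*g - 5/2*31 = -8*E*g - 155/2 = -155/2 - 8*E*g)
T(-732, -1044) - 1*1681801 = (-155/2 - 8*(-732)*(-1044)) - 1*1681801 = (-155/2 - 6113664) - 1681801 = -12227483/2 - 1681801 = -15591085/2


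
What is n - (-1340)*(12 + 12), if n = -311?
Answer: 31849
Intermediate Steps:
n - (-1340)*(12 + 12) = -311 - (-1340)*(12 + 12) = -311 - (-1340)*24 = -311 - 134*(-240) = -311 + 32160 = 31849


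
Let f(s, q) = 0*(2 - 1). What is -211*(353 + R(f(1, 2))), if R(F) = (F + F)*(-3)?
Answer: -74483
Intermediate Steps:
f(s, q) = 0 (f(s, q) = 0*1 = 0)
R(F) = -6*F (R(F) = (2*F)*(-3) = -6*F)
-211*(353 + R(f(1, 2))) = -211*(353 - 6*0) = -211*(353 + 0) = -211*353 = -74483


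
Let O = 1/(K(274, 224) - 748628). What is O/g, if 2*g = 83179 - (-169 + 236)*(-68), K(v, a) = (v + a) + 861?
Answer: -2/65561645715 ≈ -3.0506e-11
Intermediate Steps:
K(v, a) = 861 + a + v (K(v, a) = (a + v) + 861 = 861 + a + v)
O = -1/747269 (O = 1/((861 + 224 + 274) - 748628) = 1/(1359 - 748628) = 1/(-747269) = -1/747269 ≈ -1.3382e-6)
g = 87735/2 (g = (83179 - (-169 + 236)*(-68))/2 = (83179 - 67*(-68))/2 = (83179 - 1*(-4556))/2 = (83179 + 4556)/2 = (½)*87735 = 87735/2 ≈ 43868.)
O/g = -1/(747269*87735/2) = -1/747269*2/87735 = -2/65561645715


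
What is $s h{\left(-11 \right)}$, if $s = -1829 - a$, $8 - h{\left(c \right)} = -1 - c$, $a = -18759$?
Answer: $-33860$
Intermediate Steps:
$h{\left(c \right)} = 9 + c$ ($h{\left(c \right)} = 8 - \left(-1 - c\right) = 8 + \left(1 + c\right) = 9 + c$)
$s = 16930$ ($s = -1829 - -18759 = -1829 + 18759 = 16930$)
$s h{\left(-11 \right)} = 16930 \left(9 - 11\right) = 16930 \left(-2\right) = -33860$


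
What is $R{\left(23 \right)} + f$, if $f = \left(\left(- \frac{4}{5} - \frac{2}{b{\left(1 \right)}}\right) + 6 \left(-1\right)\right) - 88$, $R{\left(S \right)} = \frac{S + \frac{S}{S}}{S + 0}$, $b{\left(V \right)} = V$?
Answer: $- \frac{11012}{115} \approx -95.756$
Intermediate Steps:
$R{\left(S \right)} = \frac{1 + S}{S}$ ($R{\left(S \right)} = \frac{S + 1}{S} = \frac{1 + S}{S}$)
$f = - \frac{484}{5}$ ($f = \left(\left(- \frac{4}{5} - \frac{2}{1}\right) + 6 \left(-1\right)\right) - 88 = \left(\left(\left(-4\right) \frac{1}{5} - 2\right) - 6\right) - 88 = \left(\left(- \frac{4}{5} - 2\right) - 6\right) - 88 = \left(- \frac{14}{5} - 6\right) - 88 = - \frac{44}{5} - 88 = - \frac{484}{5} \approx -96.8$)
$R{\left(23 \right)} + f = \frac{1 + 23}{23} - \frac{484}{5} = \frac{1}{23} \cdot 24 - \frac{484}{5} = \frac{24}{23} - \frac{484}{5} = - \frac{11012}{115}$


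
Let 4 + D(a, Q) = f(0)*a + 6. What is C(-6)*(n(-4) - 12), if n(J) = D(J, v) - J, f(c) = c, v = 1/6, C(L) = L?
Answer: 36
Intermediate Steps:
v = 1/6 ≈ 0.16667
D(a, Q) = 2 (D(a, Q) = -4 + (0*a + 6) = -4 + (0 + 6) = -4 + 6 = 2)
n(J) = 2 - J
C(-6)*(n(-4) - 12) = -6*((2 - 1*(-4)) - 12) = -6*((2 + 4) - 12) = -6*(6 - 12) = -6*(-6) = 36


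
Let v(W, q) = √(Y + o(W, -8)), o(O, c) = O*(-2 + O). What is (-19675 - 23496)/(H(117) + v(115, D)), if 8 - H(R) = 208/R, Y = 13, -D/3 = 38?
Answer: 2719773/131314 - 3496851*√813/262628 ≈ -358.94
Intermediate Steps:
D = -114 (D = -3*38 = -114)
H(R) = 8 - 208/R
v(W, q) = √(13 + W*(-2 + W))
(-19675 - 23496)/(H(117) + v(115, D)) = (-19675 - 23496)/((8 - 208/117) + √(13 + 115*(-2 + 115))) = -43171/((8 - 208*1/117) + √(13 + 115*113)) = -43171/((8 - 16/9) + √(13 + 12995)) = -43171/(56/9 + √13008) = -43171/(56/9 + 4*√813)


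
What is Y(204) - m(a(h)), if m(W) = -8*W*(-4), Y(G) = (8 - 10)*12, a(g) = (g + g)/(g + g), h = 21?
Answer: -56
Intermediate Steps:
a(g) = 1 (a(g) = (2*g)/((2*g)) = (2*g)*(1/(2*g)) = 1)
Y(G) = -24 (Y(G) = -2*12 = -24)
m(W) = 32*W
Y(204) - m(a(h)) = -24 - 32 = -56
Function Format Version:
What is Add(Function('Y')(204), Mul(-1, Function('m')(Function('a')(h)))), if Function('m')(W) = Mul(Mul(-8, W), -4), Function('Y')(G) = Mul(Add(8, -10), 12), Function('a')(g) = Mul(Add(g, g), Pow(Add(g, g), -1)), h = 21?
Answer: -56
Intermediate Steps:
Function('a')(g) = 1 (Function('a')(g) = Mul(Mul(2, g), Pow(Mul(2, g), -1)) = Mul(Mul(2, g), Mul(Rational(1, 2), Pow(g, -1))) = 1)
Function('Y')(G) = -24 (Function('Y')(G) = Mul(-2, 12) = -24)
Function('m')(W) = Mul(32, W)
Add(Function('Y')(204), Mul(-1, Function('m')(Function('a')(h)))) = Add(-24, Mul(-1, Mul(32, 1))) = Add(-24, Mul(-1, 32)) = Add(-24, -32) = -56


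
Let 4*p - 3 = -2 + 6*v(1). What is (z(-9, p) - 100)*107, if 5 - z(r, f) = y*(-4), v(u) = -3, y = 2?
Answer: -9309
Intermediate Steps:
p = -17/4 (p = ¾ + (-2 + 6*(-3))/4 = ¾ + (-2 - 18)/4 = ¾ + (¼)*(-20) = ¾ - 5 = -17/4 ≈ -4.2500)
z(r, f) = 13 (z(r, f) = 5 - 2*(-4) = 5 - 1*(-8) = 5 + 8 = 13)
(z(-9, p) - 100)*107 = (13 - 100)*107 = -87*107 = -9309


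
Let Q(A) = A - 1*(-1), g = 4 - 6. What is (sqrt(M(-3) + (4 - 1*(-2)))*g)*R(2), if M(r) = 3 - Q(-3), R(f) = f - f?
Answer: 0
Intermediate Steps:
g = -2
R(f) = 0
Q(A) = 1 + A (Q(A) = A + 1 = 1 + A)
M(r) = 5 (M(r) = 3 - (1 - 3) = 3 - 1*(-2) = 3 + 2 = 5)
(sqrt(M(-3) + (4 - 1*(-2)))*g)*R(2) = (sqrt(5 + (4 - 1*(-2)))*(-2))*0 = (sqrt(5 + (4 + 2))*(-2))*0 = (sqrt(5 + 6)*(-2))*0 = (sqrt(11)*(-2))*0 = -2*sqrt(11)*0 = 0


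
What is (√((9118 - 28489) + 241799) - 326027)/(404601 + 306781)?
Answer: -326027/711382 + √55607/355691 ≈ -0.45764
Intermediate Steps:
(√((9118 - 28489) + 241799) - 326027)/(404601 + 306781) = (√(-19371 + 241799) - 326027)/711382 = (√222428 - 326027)*(1/711382) = (2*√55607 - 326027)*(1/711382) = (-326027 + 2*√55607)*(1/711382) = -326027/711382 + √55607/355691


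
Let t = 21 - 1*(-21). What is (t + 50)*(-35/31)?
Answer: -3220/31 ≈ -103.87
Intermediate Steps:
t = 42 (t = 21 + 21 = 42)
(t + 50)*(-35/31) = (42 + 50)*(-35/31) = 92*(-35*1/31) = 92*(-35/31) = -3220/31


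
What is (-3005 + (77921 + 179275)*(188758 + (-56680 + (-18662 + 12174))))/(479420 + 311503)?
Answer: 32301242635/790923 ≈ 40840.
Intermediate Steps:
(-3005 + (77921 + 179275)*(188758 + (-56680 + (-18662 + 12174))))/(479420 + 311503) = (-3005 + 257196*(188758 + (-56680 - 6488)))/790923 = (-3005 + 257196*(188758 - 63168))*(1/790923) = (-3005 + 257196*125590)*(1/790923) = (-3005 + 32301245640)*(1/790923) = 32301242635*(1/790923) = 32301242635/790923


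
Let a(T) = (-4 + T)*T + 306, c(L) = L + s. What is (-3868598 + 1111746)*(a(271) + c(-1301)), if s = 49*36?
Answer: -201597559352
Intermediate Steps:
s = 1764
c(L) = 1764 + L (c(L) = L + 1764 = 1764 + L)
a(T) = 306 + T*(-4 + T) (a(T) = T*(-4 + T) + 306 = 306 + T*(-4 + T))
(-3868598 + 1111746)*(a(271) + c(-1301)) = (-3868598 + 1111746)*((306 + 271**2 - 4*271) + (1764 - 1301)) = -2756852*((306 + 73441 - 1084) + 463) = -2756852*(72663 + 463) = -2756852*73126 = -201597559352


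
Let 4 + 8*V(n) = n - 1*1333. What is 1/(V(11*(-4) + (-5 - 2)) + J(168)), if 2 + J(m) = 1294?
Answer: 2/2237 ≈ 0.00089405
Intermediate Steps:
J(m) = 1292 (J(m) = -2 + 1294 = 1292)
V(n) = -1337/8 + n/8 (V(n) = -1/2 + (n - 1*1333)/8 = -1/2 + (n - 1333)/8 = -1/2 + (-1333 + n)/8 = -1/2 + (-1333/8 + n/8) = -1337/8 + n/8)
1/(V(11*(-4) + (-5 - 2)) + J(168)) = 1/((-1337/8 + (11*(-4) + (-5 - 2))/8) + 1292) = 1/((-1337/8 + (-44 - 7)/8) + 1292) = 1/((-1337/8 + (1/8)*(-51)) + 1292) = 1/((-1337/8 - 51/8) + 1292) = 1/(-347/2 + 1292) = 1/(2237/2) = 2/2237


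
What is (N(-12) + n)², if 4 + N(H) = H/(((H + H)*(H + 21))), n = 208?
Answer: 13490929/324 ≈ 41639.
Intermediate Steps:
N(H) = -4 + 1/(2*(21 + H)) (N(H) = -4 + H/(((H + H)*(H + 21))) = -4 + H/(((2*H)*(21 + H))) = -4 + H/((2*H*(21 + H))) = -4 + H*(1/(2*H*(21 + H))) = -4 + 1/(2*(21 + H)))
(N(-12) + n)² = ((-167 - 8*(-12))/(2*(21 - 12)) + 208)² = ((½)*(-167 + 96)/9 + 208)² = ((½)*(⅑)*(-71) + 208)² = (-71/18 + 208)² = (3673/18)² = 13490929/324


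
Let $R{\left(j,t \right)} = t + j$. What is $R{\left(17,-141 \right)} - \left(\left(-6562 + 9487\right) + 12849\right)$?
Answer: $-15898$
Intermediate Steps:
$R{\left(j,t \right)} = j + t$
$R{\left(17,-141 \right)} - \left(\left(-6562 + 9487\right) + 12849\right) = \left(17 - 141\right) - \left(\left(-6562 + 9487\right) + 12849\right) = -124 - \left(2925 + 12849\right) = -124 - 15774 = -15898$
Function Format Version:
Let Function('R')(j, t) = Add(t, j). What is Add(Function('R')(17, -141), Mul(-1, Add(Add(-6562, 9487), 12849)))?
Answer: -15898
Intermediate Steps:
Function('R')(j, t) = Add(j, t)
Add(Function('R')(17, -141), Mul(-1, Add(Add(-6562, 9487), 12849))) = Add(Add(17, -141), Mul(-1, Add(Add(-6562, 9487), 12849))) = Add(-124, Mul(-1, Add(2925, 12849))) = Add(-124, Mul(-1, 15774)) = Add(-124, -15774) = -15898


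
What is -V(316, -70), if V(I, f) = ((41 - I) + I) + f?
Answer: 29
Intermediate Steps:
V(I, f) = 41 + f
-V(316, -70) = -(41 - 70) = -1*(-29) = 29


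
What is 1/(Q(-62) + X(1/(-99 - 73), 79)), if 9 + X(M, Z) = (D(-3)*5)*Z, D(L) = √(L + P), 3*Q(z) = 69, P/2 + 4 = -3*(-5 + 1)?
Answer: -14/2028129 + 395*√13/2028129 ≈ 0.00069532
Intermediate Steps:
P = 16 (P = -8 + 2*(-3*(-5 + 1)) = -8 + 2*(-3*(-4)) = -8 + 2*12 = -8 + 24 = 16)
Q(z) = 23 (Q(z) = (⅓)*69 = 23)
D(L) = √(16 + L) (D(L) = √(L + 16) = √(16 + L))
X(M, Z) = -9 + 5*Z*√13 (X(M, Z) = -9 + (√(16 - 3)*5)*Z = -9 + (√13*5)*Z = -9 + (5*√13)*Z = -9 + 5*Z*√13)
1/(Q(-62) + X(1/(-99 - 73), 79)) = 1/(23 + (-9 + 5*79*√13)) = 1/(23 + (-9 + 395*√13)) = 1/(14 + 395*√13)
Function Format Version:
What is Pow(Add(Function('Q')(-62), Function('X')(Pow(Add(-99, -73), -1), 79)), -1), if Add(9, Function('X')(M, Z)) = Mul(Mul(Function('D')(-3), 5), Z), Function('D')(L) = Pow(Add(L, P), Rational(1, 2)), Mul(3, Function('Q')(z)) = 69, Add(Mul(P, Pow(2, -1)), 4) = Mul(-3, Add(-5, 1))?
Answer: Add(Rational(-14, 2028129), Mul(Rational(395, 2028129), Pow(13, Rational(1, 2)))) ≈ 0.00069532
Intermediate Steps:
P = 16 (P = Add(-8, Mul(2, Mul(-3, Add(-5, 1)))) = Add(-8, Mul(2, Mul(-3, -4))) = Add(-8, Mul(2, 12)) = Add(-8, 24) = 16)
Function('Q')(z) = 23 (Function('Q')(z) = Mul(Rational(1, 3), 69) = 23)
Function('D')(L) = Pow(Add(16, L), Rational(1, 2)) (Function('D')(L) = Pow(Add(L, 16), Rational(1, 2)) = Pow(Add(16, L), Rational(1, 2)))
Function('X')(M, Z) = Add(-9, Mul(5, Z, Pow(13, Rational(1, 2)))) (Function('X')(M, Z) = Add(-9, Mul(Mul(Pow(Add(16, -3), Rational(1, 2)), 5), Z)) = Add(-9, Mul(Mul(Pow(13, Rational(1, 2)), 5), Z)) = Add(-9, Mul(Mul(5, Pow(13, Rational(1, 2))), Z)) = Add(-9, Mul(5, Z, Pow(13, Rational(1, 2)))))
Pow(Add(Function('Q')(-62), Function('X')(Pow(Add(-99, -73), -1), 79)), -1) = Pow(Add(23, Add(-9, Mul(5, 79, Pow(13, Rational(1, 2))))), -1) = Pow(Add(23, Add(-9, Mul(395, Pow(13, Rational(1, 2))))), -1) = Pow(Add(14, Mul(395, Pow(13, Rational(1, 2)))), -1)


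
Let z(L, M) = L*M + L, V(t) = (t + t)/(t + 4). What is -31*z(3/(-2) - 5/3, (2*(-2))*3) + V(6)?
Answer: -32359/30 ≈ -1078.6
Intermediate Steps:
V(t) = 2*t/(4 + t) (V(t) = (2*t)/(4 + t) = 2*t/(4 + t))
z(L, M) = L + L*M
-31*z(3/(-2) - 5/3, (2*(-2))*3) + V(6) = -31*(3/(-2) - 5/3)*(1 + (2*(-2))*3) + 2*6/(4 + 6) = -31*(3*(-½) - 5*⅓)*(1 - 4*3) + 2*6/10 = -31*(-3/2 - 5/3)*(1 - 12) + 2*6*(⅒) = -(-589)*(-11)/6 + 6/5 = -31*209/6 + 6/5 = -6479/6 + 6/5 = -32359/30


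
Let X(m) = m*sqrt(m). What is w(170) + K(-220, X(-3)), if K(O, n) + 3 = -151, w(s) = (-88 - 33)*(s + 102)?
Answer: -33066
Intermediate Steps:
X(m) = m**(3/2)
w(s) = -12342 - 121*s (w(s) = -121*(102 + s) = -12342 - 121*s)
K(O, n) = -154 (K(O, n) = -3 - 151 = -154)
w(170) + K(-220, X(-3)) = (-12342 - 121*170) - 154 = (-12342 - 20570) - 154 = -32912 - 154 = -33066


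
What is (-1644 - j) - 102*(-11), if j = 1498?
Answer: -2020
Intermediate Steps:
(-1644 - j) - 102*(-11) = (-1644 - 1*1498) - 102*(-11) = (-1644 - 1498) + 1122 = -3142 + 1122 = -2020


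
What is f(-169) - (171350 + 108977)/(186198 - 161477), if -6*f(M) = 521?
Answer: -14561603/148326 ≈ -98.173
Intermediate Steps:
f(M) = -521/6 (f(M) = -⅙*521 = -521/6)
f(-169) - (171350 + 108977)/(186198 - 161477) = -521/6 - (171350 + 108977)/(186198 - 161477) = -521/6 - 280327/24721 = -14561603/148326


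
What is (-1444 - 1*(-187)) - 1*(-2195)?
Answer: 938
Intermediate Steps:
(-1444 - 1*(-187)) - 1*(-2195) = (-1444 + 187) + 2195 = -1257 + 2195 = 938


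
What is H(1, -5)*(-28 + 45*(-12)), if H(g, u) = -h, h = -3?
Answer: -1704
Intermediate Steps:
H(g, u) = 3 (H(g, u) = -1*(-3) = 3)
H(1, -5)*(-28 + 45*(-12)) = 3*(-28 + 45*(-12)) = 3*(-28 - 540) = 3*(-568) = -1704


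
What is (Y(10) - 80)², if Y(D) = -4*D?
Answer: 14400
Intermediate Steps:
(Y(10) - 80)² = (-4*10 - 80)² = (-40 - 80)² = (-120)² = 14400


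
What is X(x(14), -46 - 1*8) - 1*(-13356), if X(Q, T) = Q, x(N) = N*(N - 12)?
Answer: 13384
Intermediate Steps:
x(N) = N*(-12 + N)
X(x(14), -46 - 1*8) - 1*(-13356) = 14*(-12 + 14) - 1*(-13356) = 14*2 + 13356 = 28 + 13356 = 13384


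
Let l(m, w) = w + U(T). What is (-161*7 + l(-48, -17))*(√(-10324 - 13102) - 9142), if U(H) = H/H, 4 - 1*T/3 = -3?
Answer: 10449306 - 1143*I*√23426 ≈ 1.0449e+7 - 1.7494e+5*I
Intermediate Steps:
T = 21 (T = 12 - 3*(-3) = 12 + 9 = 21)
U(H) = 1
l(m, w) = 1 + w (l(m, w) = w + 1 = 1 + w)
(-161*7 + l(-48, -17))*(√(-10324 - 13102) - 9142) = (-161*7 + (1 - 17))*(√(-10324 - 13102) - 9142) = (-1127 - 16)*(√(-23426) - 9142) = -1143*(I*√23426 - 9142) = -1143*(-9142 + I*√23426) = 10449306 - 1143*I*√23426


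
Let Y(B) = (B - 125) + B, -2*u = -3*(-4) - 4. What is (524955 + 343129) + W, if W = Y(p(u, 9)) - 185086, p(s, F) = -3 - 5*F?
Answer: 682777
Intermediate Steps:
u = -4 (u = -(-3*(-4) - 4)/2 = -(12 - 4)/2 = -1/2*8 = -4)
Y(B) = -125 + 2*B (Y(B) = (-125 + B) + B = -125 + 2*B)
W = -185307 (W = (-125 + 2*(-3 - 5*9)) - 185086 = (-125 + 2*(-3 - 45)) - 185086 = (-125 + 2*(-48)) - 185086 = (-125 - 96) - 185086 = -221 - 185086 = -185307)
(524955 + 343129) + W = (524955 + 343129) - 185307 = 868084 - 185307 = 682777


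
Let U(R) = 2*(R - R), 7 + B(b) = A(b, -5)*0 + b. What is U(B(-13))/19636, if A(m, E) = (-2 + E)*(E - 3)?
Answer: 0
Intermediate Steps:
A(m, E) = (-3 + E)*(-2 + E) (A(m, E) = (-2 + E)*(-3 + E) = (-3 + E)*(-2 + E))
B(b) = -7 + b (B(b) = -7 + ((6 + (-5)² - 5*(-5))*0 + b) = -7 + ((6 + 25 + 25)*0 + b) = -7 + (56*0 + b) = -7 + (0 + b) = -7 + b)
U(R) = 0 (U(R) = 2*0 = 0)
U(B(-13))/19636 = 0/19636 = 0*(1/19636) = 0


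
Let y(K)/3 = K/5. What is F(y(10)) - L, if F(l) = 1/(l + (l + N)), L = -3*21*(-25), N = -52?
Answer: -63001/40 ≈ -1575.0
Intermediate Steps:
y(K) = 3*K/5 (y(K) = 3*(K/5) = 3*K/5)
L = 1575 (L = -63*(-25) = 1575)
F(l) = 1/(-52 + 2*l) (F(l) = 1/(l + (l - 52)) = 1/(l + (-52 + l)) = 1/(-52 + 2*l))
F(y(10)) - L = 1/(2*(-26 + (⅗)*10)) - 1*1575 = 1/(2*(-26 + 6)) - 1575 = (½)/(-20) - 1575 = (½)*(-1/20) - 1575 = -1/40 - 1575 = -63001/40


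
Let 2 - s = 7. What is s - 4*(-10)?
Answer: 35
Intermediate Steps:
s = -5 (s = 2 - 1*7 = 2 - 7 = -5)
s - 4*(-10) = -5 - 4*(-10) = -5 + 40 = 35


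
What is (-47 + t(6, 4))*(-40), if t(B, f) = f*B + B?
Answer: 680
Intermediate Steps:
t(B, f) = B + B*f (t(B, f) = B*f + B = B + B*f)
(-47 + t(6, 4))*(-40) = (-47 + 6*(1 + 4))*(-40) = (-47 + 6*5)*(-40) = (-47 + 30)*(-40) = -17*(-40) = 680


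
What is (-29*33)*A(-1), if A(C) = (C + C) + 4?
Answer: -1914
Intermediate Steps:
A(C) = 4 + 2*C (A(C) = 2*C + 4 = 4 + 2*C)
(-29*33)*A(-1) = (-29*33)*(4 + 2*(-1)) = -957*(4 - 2) = -957*2 = -1914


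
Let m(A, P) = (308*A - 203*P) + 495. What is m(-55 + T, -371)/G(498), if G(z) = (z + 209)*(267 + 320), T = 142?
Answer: 102604/415009 ≈ 0.24723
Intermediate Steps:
G(z) = 122683 + 587*z (G(z) = (209 + z)*587 = 122683 + 587*z)
m(A, P) = 495 - 203*P + 308*A (m(A, P) = (-203*P + 308*A) + 495 = 495 - 203*P + 308*A)
m(-55 + T, -371)/G(498) = (495 - 203*(-371) + 308*(-55 + 142))/(122683 + 587*498) = (495 + 75313 + 308*87)/(122683 + 292326) = (495 + 75313 + 26796)/415009 = 102604*(1/415009) = 102604/415009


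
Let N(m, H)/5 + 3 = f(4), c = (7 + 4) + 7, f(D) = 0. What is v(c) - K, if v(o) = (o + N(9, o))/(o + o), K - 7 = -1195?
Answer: 14257/12 ≈ 1188.1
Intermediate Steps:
K = -1188 (K = 7 - 1195 = -1188)
c = 18 (c = 11 + 7 = 18)
N(m, H) = -15 (N(m, H) = -15 + 5*0 = -15 + 0 = -15)
v(o) = (-15 + o)/(2*o) (v(o) = (o - 15)/(o + o) = (-15 + o)/((2*o)) = (-15 + o)*(1/(2*o)) = (-15 + o)/(2*o))
v(c) - K = (½)*(-15 + 18)/18 - 1*(-1188) = (½)*(1/18)*3 + 1188 = 1/12 + 1188 = 14257/12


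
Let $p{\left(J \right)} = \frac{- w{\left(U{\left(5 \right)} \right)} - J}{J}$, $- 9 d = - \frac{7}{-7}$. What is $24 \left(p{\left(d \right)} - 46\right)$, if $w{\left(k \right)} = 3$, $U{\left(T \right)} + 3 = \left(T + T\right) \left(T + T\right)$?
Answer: $-480$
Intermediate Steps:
$U{\left(T \right)} = -3 + 4 T^{2}$ ($U{\left(T \right)} = -3 + \left(T + T\right) \left(T + T\right) = -3 + 2 T 2 T = -3 + 4 T^{2}$)
$d = - \frac{1}{9}$ ($d = - \frac{\left(-7\right) \frac{1}{-7}}{9} = - \frac{\left(-7\right) \left(- \frac{1}{7}\right)}{9} = \left(- \frac{1}{9}\right) 1 = - \frac{1}{9} \approx -0.11111$)
$p{\left(J \right)} = \frac{-3 - J}{J}$ ($p{\left(J \right)} = \frac{\left(-1\right) 3 - J}{J} = \frac{-3 - J}{J}$)
$24 \left(p{\left(d \right)} - 46\right) = 24 \left(\frac{-3 - - \frac{1}{9}}{- \frac{1}{9}} - 46\right) = 24 \left(- 9 \left(-3 + \frac{1}{9}\right) - 46\right) = 24 \left(\left(-9\right) \left(- \frac{26}{9}\right) - 46\right) = 24 \left(26 - 46\right) = 24 \left(-20\right) = -480$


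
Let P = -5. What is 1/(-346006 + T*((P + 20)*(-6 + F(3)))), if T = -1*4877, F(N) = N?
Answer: -1/126541 ≈ -7.9026e-6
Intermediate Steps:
T = -4877
1/(-346006 + T*((P + 20)*(-6 + F(3)))) = 1/(-346006 - 4877*(-5 + 20)*(-6 + 3)) = 1/(-346006 - 73155*(-3)) = 1/(-346006 - 4877*(-45)) = 1/(-346006 + 219465) = 1/(-126541) = -1/126541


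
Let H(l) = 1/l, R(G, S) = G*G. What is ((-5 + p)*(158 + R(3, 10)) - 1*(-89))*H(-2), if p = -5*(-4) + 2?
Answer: -1464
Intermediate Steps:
R(G, S) = G²
p = 22 (p = 20 + 2 = 22)
((-5 + p)*(158 + R(3, 10)) - 1*(-89))*H(-2) = ((-5 + 22)*(158 + 3²) - 1*(-89))/(-2) = (17*(158 + 9) + 89)*(-½) = (17*167 + 89)*(-½) = (2839 + 89)*(-½) = 2928*(-½) = -1464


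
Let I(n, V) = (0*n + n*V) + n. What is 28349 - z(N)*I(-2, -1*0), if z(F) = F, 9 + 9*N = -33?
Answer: 85019/3 ≈ 28340.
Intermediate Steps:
I(n, V) = n + V*n (I(n, V) = (0 + V*n) + n = V*n + n = n + V*n)
N = -14/3 (N = -1 + (1/9)*(-33) = -1 - 11/3 = -14/3 ≈ -4.6667)
28349 - z(N)*I(-2, -1*0) = 28349 - (-14)*(-2*(1 - 1*0))/3 = 28349 - (-14)*(-2*(1 + 0))/3 = 28349 - (-14)*(-2*1)/3 = 28349 - (-14)*(-2)/3 = 28349 - 1*28/3 = 28349 - 28/3 = 85019/3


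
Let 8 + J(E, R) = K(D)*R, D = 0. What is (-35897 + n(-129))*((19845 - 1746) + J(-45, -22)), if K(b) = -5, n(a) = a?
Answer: -655709226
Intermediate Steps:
J(E, R) = -8 - 5*R
(-35897 + n(-129))*((19845 - 1746) + J(-45, -22)) = (-35897 - 129)*((19845 - 1746) + (-8 - 5*(-22))) = -36026*(18099 + (-8 + 110)) = -36026*(18099 + 102) = -36026*18201 = -655709226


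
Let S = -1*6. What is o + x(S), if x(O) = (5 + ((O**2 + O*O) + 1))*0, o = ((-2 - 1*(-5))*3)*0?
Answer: 0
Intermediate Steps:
o = 0 (o = ((-2 + 5)*3)*0 = (3*3)*0 = 9*0 = 0)
S = -6
x(O) = 0 (x(O) = (5 + ((O**2 + O**2) + 1))*0 = (5 + (2*O**2 + 1))*0 = (5 + (1 + 2*O**2))*0 = (6 + 2*O**2)*0 = 0)
o + x(S) = 0 + 0 = 0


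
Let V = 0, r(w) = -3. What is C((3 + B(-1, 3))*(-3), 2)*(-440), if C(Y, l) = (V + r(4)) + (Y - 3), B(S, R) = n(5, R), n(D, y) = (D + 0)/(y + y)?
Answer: 7700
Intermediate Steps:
n(D, y) = D/(2*y) (n(D, y) = D/((2*y)) = D*(1/(2*y)) = D/(2*y))
B(S, R) = 5/(2*R) (B(S, R) = (1/2)*5/R = 5/(2*R))
C(Y, l) = -6 + Y (C(Y, l) = (0 - 3) + (Y - 3) = -3 + (-3 + Y) = -6 + Y)
C((3 + B(-1, 3))*(-3), 2)*(-440) = (-6 + (3 + (5/2)/3)*(-3))*(-440) = (-6 + (3 + (5/2)*(1/3))*(-3))*(-440) = (-6 + (3 + 5/6)*(-3))*(-440) = (-6 + (23/6)*(-3))*(-440) = (-6 - 23/2)*(-440) = -35/2*(-440) = 7700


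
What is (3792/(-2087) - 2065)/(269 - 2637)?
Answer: 4313447/4942016 ≈ 0.87281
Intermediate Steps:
(3792/(-2087) - 2065)/(269 - 2637) = (3792*(-1/2087) - 2065)/(-2368) = (-3792/2087 - 2065)*(-1/2368) = -4313447/2087*(-1/2368) = 4313447/4942016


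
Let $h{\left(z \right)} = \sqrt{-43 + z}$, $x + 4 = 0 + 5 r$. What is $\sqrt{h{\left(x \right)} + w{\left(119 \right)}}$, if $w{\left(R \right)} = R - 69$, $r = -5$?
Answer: $\sqrt{50 + 6 i \sqrt{2}} \approx 7.0963 + 0.59787 i$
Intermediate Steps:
$x = -29$ ($x = -4 + \left(0 + 5 \left(-5\right)\right) = -4 + \left(0 - 25\right) = -4 - 25 = -29$)
$w{\left(R \right)} = -69 + R$
$\sqrt{h{\left(x \right)} + w{\left(119 \right)}} = \sqrt{\sqrt{-43 - 29} + \left(-69 + 119\right)} = \sqrt{\sqrt{-72} + 50} = \sqrt{6 i \sqrt{2} + 50} = \sqrt{50 + 6 i \sqrt{2}}$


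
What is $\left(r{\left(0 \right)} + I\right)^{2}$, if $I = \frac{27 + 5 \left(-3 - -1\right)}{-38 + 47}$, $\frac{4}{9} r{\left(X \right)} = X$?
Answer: $\frac{289}{81} \approx 3.5679$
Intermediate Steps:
$r{\left(X \right)} = \frac{9 X}{4}$
$I = \frac{17}{9}$ ($I = \frac{27 + 5 \left(-3 + 1\right)}{9} = \left(27 + 5 \left(-2\right)\right) \frac{1}{9} = \left(27 - 10\right) \frac{1}{9} = 17 \cdot \frac{1}{9} = \frac{17}{9} \approx 1.8889$)
$\left(r{\left(0 \right)} + I\right)^{2} = \left(\frac{9}{4} \cdot 0 + \frac{17}{9}\right)^{2} = \left(0 + \frac{17}{9}\right)^{2} = \left(\frac{17}{9}\right)^{2} = \frac{289}{81}$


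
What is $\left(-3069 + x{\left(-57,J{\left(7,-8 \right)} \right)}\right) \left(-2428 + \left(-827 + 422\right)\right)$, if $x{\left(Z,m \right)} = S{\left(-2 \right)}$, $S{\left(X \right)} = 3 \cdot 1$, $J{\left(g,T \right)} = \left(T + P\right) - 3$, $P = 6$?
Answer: $8685978$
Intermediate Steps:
$J{\left(g,T \right)} = 3 + T$ ($J{\left(g,T \right)} = \left(T + 6\right) - 3 = \left(6 + T\right) - 3 = 3 + T$)
$S{\left(X \right)} = 3$
$x{\left(Z,m \right)} = 3$
$\left(-3069 + x{\left(-57,J{\left(7,-8 \right)} \right)}\right) \left(-2428 + \left(-827 + 422\right)\right) = \left(-3069 + 3\right) \left(-2428 + \left(-827 + 422\right)\right) = - 3066 \left(-2428 - 405\right) = \left(-3066\right) \left(-2833\right) = 8685978$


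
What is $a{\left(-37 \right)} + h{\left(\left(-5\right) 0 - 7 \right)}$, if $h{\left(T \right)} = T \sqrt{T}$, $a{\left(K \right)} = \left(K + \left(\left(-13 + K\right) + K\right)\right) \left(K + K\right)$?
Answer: $9176 - 7 i \sqrt{7} \approx 9176.0 - 18.52 i$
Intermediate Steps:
$a{\left(K \right)} = 2 K \left(-13 + 3 K\right)$ ($a{\left(K \right)} = \left(K + \left(-13 + 2 K\right)\right) 2 K = \left(-13 + 3 K\right) 2 K = 2 K \left(-13 + 3 K\right)$)
$h{\left(T \right)} = T^{\frac{3}{2}}$
$a{\left(-37 \right)} + h{\left(\left(-5\right) 0 - 7 \right)} = 2 \left(-37\right) \left(-13 + 3 \left(-37\right)\right) + \left(\left(-5\right) 0 - 7\right)^{\frac{3}{2}} = 2 \left(-37\right) \left(-13 - 111\right) + \left(0 - 7\right)^{\frac{3}{2}} = 2 \left(-37\right) \left(-124\right) + \left(-7\right)^{\frac{3}{2}} = 9176 - 7 i \sqrt{7}$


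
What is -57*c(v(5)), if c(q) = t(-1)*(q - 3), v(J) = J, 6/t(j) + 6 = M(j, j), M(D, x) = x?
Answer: 684/7 ≈ 97.714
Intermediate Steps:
t(j) = 6/(-6 + j)
c(q) = 18/7 - 6*q/7 (c(q) = (6/(-6 - 1))*(q - 3) = (6/(-7))*(-3 + q) = (6*(-⅐))*(-3 + q) = -6*(-3 + q)/7 = 18/7 - 6*q/7)
-57*c(v(5)) = -57*(18/7 - 6/7*5) = -57*(18/7 - 30/7) = -57*(-12/7) = 684/7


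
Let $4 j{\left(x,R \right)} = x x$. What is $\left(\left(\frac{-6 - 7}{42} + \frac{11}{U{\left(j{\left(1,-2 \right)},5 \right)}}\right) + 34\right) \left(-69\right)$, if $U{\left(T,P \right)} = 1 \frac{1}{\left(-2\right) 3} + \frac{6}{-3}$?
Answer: $- \frac{359329}{182} \approx -1974.3$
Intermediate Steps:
$j{\left(x,R \right)} = \frac{x^{2}}{4}$ ($j{\left(x,R \right)} = \frac{x x}{4} = \frac{x^{2}}{4}$)
$U{\left(T,P \right)} = - \frac{13}{6}$ ($U{\left(T,P \right)} = 1 \frac{1}{-6} + 6 \left(- \frac{1}{3}\right) = 1 \left(- \frac{1}{6}\right) - 2 = - \frac{1}{6} - 2 = - \frac{13}{6}$)
$\left(\left(\frac{-6 - 7}{42} + \frac{11}{U{\left(j{\left(1,-2 \right)},5 \right)}}\right) + 34\right) \left(-69\right) = \left(\left(\frac{-6 - 7}{42} + \frac{11}{- \frac{13}{6}}\right) + 34\right) \left(-69\right) = \left(\left(\left(-13\right) \frac{1}{42} + 11 \left(- \frac{6}{13}\right)\right) + 34\right) \left(-69\right) = \left(\left(- \frac{13}{42} - \frac{66}{13}\right) + 34\right) \left(-69\right) = \left(- \frac{2941}{546} + 34\right) \left(-69\right) = \frac{15623}{546} \left(-69\right) = - \frac{359329}{182}$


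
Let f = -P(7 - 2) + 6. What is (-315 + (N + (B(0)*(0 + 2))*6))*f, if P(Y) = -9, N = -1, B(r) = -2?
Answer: -5100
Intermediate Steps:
f = 15 (f = -1*(-9) + 6 = 9 + 6 = 15)
(-315 + (N + (B(0)*(0 + 2))*6))*f = (-315 + (-1 - 2*(0 + 2)*6))*15 = (-315 + (-1 - 2*2*6))*15 = (-315 + (-1 - 4*6))*15 = (-315 + (-1 - 24))*15 = (-315 - 25)*15 = -340*15 = -5100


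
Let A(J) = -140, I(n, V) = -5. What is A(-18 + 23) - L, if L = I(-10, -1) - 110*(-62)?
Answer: -6955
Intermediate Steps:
L = 6815 (L = -5 - 110*(-62) = -5 + 6820 = 6815)
A(-18 + 23) - L = -140 - 1*6815 = -140 - 6815 = -6955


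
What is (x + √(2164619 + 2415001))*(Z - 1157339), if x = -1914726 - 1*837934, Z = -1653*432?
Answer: 5151424267100 - 3742870*√1144905 ≈ 5.1474e+12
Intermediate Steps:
Z = -714096
x = -2752660 (x = -1914726 - 837934 = -2752660)
(x + √(2164619 + 2415001))*(Z - 1157339) = (-2752660 + √(2164619 + 2415001))*(-714096 - 1157339) = (-2752660 + √4579620)*(-1871435) = (-2752660 + 2*√1144905)*(-1871435) = 5151424267100 - 3742870*√1144905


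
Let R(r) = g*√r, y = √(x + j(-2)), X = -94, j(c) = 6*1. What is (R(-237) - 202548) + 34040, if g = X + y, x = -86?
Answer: -168508 - 4*√1185 - 94*I*√237 ≈ -1.6865e+5 - 1447.1*I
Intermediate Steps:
j(c) = 6
y = 4*I*√5 (y = √(-86 + 6) = √(-80) = 4*I*√5 ≈ 8.9443*I)
g = -94 + 4*I*√5 ≈ -94.0 + 8.9443*I
R(r) = √r*(-94 + 4*I*√5) (R(r) = (-94 + 4*I*√5)*√r = √r*(-94 + 4*I*√5))
(R(-237) - 202548) + 34040 = (√(-237)*(-94 + 4*I*√5) - 202548) + 34040 = ((I*√237)*(-94 + 4*I*√5) - 202548) + 34040 = (I*√237*(-94 + 4*I*√5) - 202548) + 34040 = (-202548 + I*√237*(-94 + 4*I*√5)) + 34040 = -168508 + I*√237*(-94 + 4*I*√5)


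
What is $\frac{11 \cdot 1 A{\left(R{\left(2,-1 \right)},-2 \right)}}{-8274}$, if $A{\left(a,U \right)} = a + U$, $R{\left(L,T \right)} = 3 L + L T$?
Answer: $- \frac{11}{4137} \approx -0.0026589$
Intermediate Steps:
$A{\left(a,U \right)} = U + a$
$\frac{11 \cdot 1 A{\left(R{\left(2,-1 \right)},-2 \right)}}{-8274} = \frac{11 \cdot 1 \left(-2 + 2 \left(3 - 1\right)\right)}{-8274} = 11 \left(-2 + 2 \cdot 2\right) \left(- \frac{1}{8274}\right) = 11 \left(-2 + 4\right) \left(- \frac{1}{8274}\right) = 11 \cdot 2 \left(- \frac{1}{8274}\right) = 22 \left(- \frac{1}{8274}\right) = - \frac{11}{4137}$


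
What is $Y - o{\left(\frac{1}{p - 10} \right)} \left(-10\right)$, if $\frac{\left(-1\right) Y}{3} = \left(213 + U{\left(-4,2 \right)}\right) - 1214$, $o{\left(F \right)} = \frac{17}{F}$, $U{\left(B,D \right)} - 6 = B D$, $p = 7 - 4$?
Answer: $1819$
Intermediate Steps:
$p = 3$ ($p = 7 - 4 = 3$)
$U{\left(B,D \right)} = 6 + B D$
$Y = 3009$ ($Y = - 3 \left(\left(213 + \left(6 - 8\right)\right) - 1214\right) = - 3 \left(\left(213 - 2\right) - 1214\right) = - 3 \left(211 - 1214\right) = \left(-3\right) \left(-1003\right) = 3009$)
$Y - o{\left(\frac{1}{p - 10} \right)} \left(-10\right) = 3009 - \frac{17}{\frac{1}{3 - 10}} \left(-10\right) = 3009 - \frac{17}{\frac{1}{-7}} \left(-10\right) = 3009 - \frac{17}{- \frac{1}{7}} \left(-10\right) = 3009 - 17 \left(-7\right) \left(-10\right) = 3009 - \left(-119\right) \left(-10\right) = 3009 - 1190 = 1819$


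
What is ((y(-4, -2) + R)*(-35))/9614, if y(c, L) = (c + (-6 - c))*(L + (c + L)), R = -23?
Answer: -875/9614 ≈ -0.091013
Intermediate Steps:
y(c, L) = -12*L - 6*c (y(c, L) = -6*(L + (L + c)) = -6*(c + 2*L) = -12*L - 6*c)
((y(-4, -2) + R)*(-35))/9614 = (((-12*(-2) - 6*(-4)) - 23)*(-35))/9614 = (((24 + 24) - 23)*(-35))*(1/9614) = ((48 - 23)*(-35))*(1/9614) = (25*(-35))*(1/9614) = -875*1/9614 = -875/9614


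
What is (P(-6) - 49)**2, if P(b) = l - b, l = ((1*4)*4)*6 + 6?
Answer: 3481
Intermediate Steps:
l = 102 (l = (4*4)*6 + 6 = 16*6 + 6 = 96 + 6 = 102)
P(b) = 102 - b
(P(-6) - 49)**2 = ((102 - 1*(-6)) - 49)**2 = ((102 + 6) - 49)**2 = (108 - 49)**2 = 59**2 = 3481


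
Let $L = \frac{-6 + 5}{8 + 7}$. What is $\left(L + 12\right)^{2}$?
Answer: $\frac{32041}{225} \approx 142.4$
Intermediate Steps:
$L = - \frac{1}{15} \approx -0.066667$
$\left(L + 12\right)^{2} = \left(- \frac{1}{15} + 12\right)^{2} = \left(\frac{179}{15}\right)^{2} = \frac{32041}{225}$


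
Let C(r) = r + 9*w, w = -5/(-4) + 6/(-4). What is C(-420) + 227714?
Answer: 909167/4 ≈ 2.2729e+5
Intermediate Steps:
w = -¼ (w = -5*(-¼) + 6*(-¼) = 5/4 - 3/2 = -¼ ≈ -0.25000)
C(r) = -9/4 + r (C(r) = r + 9*(-¼) = r - 9/4 = -9/4 + r)
C(-420) + 227714 = (-9/4 - 420) + 227714 = -1689/4 + 227714 = 909167/4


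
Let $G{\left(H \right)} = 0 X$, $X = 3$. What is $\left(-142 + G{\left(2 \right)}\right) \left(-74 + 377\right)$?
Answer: $-43026$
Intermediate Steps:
$G{\left(H \right)} = 0$ ($G{\left(H \right)} = 0 \cdot 3 = 0$)
$\left(-142 + G{\left(2 \right)}\right) \left(-74 + 377\right) = \left(-142 + 0\right) \left(-74 + 377\right) = \left(-142\right) 303 = -43026$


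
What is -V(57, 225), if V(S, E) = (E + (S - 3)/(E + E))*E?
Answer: -50652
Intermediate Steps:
V(S, E) = E*(E + (-3 + S)/(2*E)) (V(S, E) = (E + (-3 + S)/((2*E)))*E = (E + (-3 + S)*(1/(2*E)))*E = (E + (-3 + S)/(2*E))*E = E*(E + (-3 + S)/(2*E)))
-V(57, 225) = -(-3/2 + 225² + (½)*57) = -(-3/2 + 50625 + 57/2) = -1*50652 = -50652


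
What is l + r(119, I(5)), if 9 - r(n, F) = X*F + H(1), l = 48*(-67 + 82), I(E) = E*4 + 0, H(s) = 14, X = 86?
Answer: -1005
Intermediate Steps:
I(E) = 4*E (I(E) = 4*E + 0 = 4*E)
l = 720 (l = 48*15 = 720)
r(n, F) = -5 - 86*F (r(n, F) = 9 - (86*F + 14) = 9 - (14 + 86*F) = 9 + (-14 - 86*F) = -5 - 86*F)
l + r(119, I(5)) = 720 + (-5 - 344*5) = 720 + (-5 - 86*20) = 720 + (-5 - 1720) = 720 - 1725 = -1005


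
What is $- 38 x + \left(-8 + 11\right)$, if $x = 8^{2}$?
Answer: $-2429$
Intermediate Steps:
$x = 64$
$- 38 x + \left(-8 + 11\right) = \left(-38\right) 64 + \left(-8 + 11\right) = -2432 + 3 = -2429$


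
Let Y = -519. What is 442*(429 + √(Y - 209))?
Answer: 189618 + 884*I*√182 ≈ 1.8962e+5 + 11926.0*I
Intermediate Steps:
442*(429 + √(Y - 209)) = 442*(429 + √(-519 - 209)) = 442*(429 + √(-728)) = 442*(429 + 2*I*√182) = 189618 + 884*I*√182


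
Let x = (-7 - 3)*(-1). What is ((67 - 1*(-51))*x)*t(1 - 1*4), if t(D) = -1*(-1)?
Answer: 1180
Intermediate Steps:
x = 10 (x = -10*(-1) = 10)
t(D) = 1
((67 - 1*(-51))*x)*t(1 - 1*4) = ((67 - 1*(-51))*10)*1 = ((67 + 51)*10)*1 = (118*10)*1 = 1180*1 = 1180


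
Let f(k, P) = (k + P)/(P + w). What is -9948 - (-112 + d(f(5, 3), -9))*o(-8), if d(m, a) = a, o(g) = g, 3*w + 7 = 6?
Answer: -10916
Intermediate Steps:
w = -⅓ (w = -7/3 + (⅓)*6 = -7/3 + 2 = -⅓ ≈ -0.33333)
f(k, P) = (P + k)/(-⅓ + P) (f(k, P) = (k + P)/(P - ⅓) = (P + k)/(-⅓ + P))
-9948 - (-112 + d(f(5, 3), -9))*o(-8) = -9948 - (-112 - 9)*(-8) = -9948 - (-121)*(-8) = -9948 - 1*968 = -9948 - 968 = -10916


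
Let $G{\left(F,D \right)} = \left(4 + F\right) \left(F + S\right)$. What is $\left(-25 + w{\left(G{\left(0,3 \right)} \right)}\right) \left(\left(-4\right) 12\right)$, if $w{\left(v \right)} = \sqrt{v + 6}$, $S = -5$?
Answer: $1200 - 48 i \sqrt{14} \approx 1200.0 - 179.6 i$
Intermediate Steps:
$G{\left(F,D \right)} = \left(-5 + F\right) \left(4 + F\right)$ ($G{\left(F,D \right)} = \left(4 + F\right) \left(F - 5\right) = \left(4 + F\right) \left(-5 + F\right) = \left(-5 + F\right) \left(4 + F\right)$)
$w{\left(v \right)} = \sqrt{6 + v}$
$\left(-25 + w{\left(G{\left(0,3 \right)} \right)}\right) \left(\left(-4\right) 12\right) = \left(-25 + \sqrt{6 - \left(20 - 0^{2}\right)}\right) \left(\left(-4\right) 12\right) = \left(-25 + \sqrt{6 + \left(-20 + 0 + 0\right)}\right) \left(-48\right) = \left(-25 + \sqrt{6 - 20}\right) \left(-48\right) = \left(-25 + \sqrt{-14}\right) \left(-48\right) = \left(-25 + i \sqrt{14}\right) \left(-48\right) = 1200 - 48 i \sqrt{14}$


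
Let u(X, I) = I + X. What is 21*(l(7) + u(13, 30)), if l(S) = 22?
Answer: 1365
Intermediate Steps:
21*(l(7) + u(13, 30)) = 21*(22 + (30 + 13)) = 21*(22 + 43) = 21*65 = 1365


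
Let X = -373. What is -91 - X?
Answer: 282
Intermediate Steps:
-91 - X = -91 - 1*(-373) = -91 + 373 = 282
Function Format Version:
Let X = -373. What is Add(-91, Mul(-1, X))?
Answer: 282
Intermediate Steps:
Add(-91, Mul(-1, X)) = Add(-91, Mul(-1, -373)) = Add(-91, 373) = 282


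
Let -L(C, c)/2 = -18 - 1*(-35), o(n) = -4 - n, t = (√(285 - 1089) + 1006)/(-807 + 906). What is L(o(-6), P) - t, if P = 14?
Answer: -4372/99 - 2*I*√201/99 ≈ -44.162 - 0.28641*I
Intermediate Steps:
t = 1006/99 + 2*I*√201/99 (t = (√(-804) + 1006)/99 = (2*I*√201 + 1006)*(1/99) = (1006 + 2*I*√201)*(1/99) = 1006/99 + 2*I*√201/99 ≈ 10.162 + 0.28641*I)
L(C, c) = -34 (L(C, c) = -2*(-18 - 1*(-35)) = -2*(-18 + 35) = -2*17 = -34)
L(o(-6), P) - t = -34 - (1006/99 + 2*I*√201/99) = -34 + (-1006/99 - 2*I*√201/99) = -4372/99 - 2*I*√201/99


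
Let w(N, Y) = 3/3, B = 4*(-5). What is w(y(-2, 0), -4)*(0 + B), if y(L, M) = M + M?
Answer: -20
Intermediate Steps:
B = -20
y(L, M) = 2*M
w(N, Y) = 1 (w(N, Y) = 3*(⅓) = 1)
w(y(-2, 0), -4)*(0 + B) = 1*(0 - 20) = 1*(-20) = -20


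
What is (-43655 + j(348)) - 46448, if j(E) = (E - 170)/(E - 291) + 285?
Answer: -5119448/57 ≈ -89815.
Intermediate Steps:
j(E) = 285 + (-170 + E)/(-291 + E) (j(E) = (-170 + E)/(-291 + E) + 285 = 285 + (-170 + E)/(-291 + E))
(-43655 + j(348)) - 46448 = (-43655 + 11*(-7555 + 26*348)/(-291 + 348)) - 46448 = (-43655 + 11*(-7555 + 9048)/57) - 46448 = (-43655 + 11*(1/57)*1493) - 46448 = (-43655 + 16423/57) - 46448 = -2471912/57 - 46448 = -5119448/57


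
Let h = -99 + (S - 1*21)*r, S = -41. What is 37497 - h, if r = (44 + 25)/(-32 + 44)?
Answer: 75905/2 ≈ 37953.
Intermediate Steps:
r = 23/4 (r = 69/12 = 69*(1/12) = 23/4 ≈ 5.7500)
h = -911/2 (h = -99 + (-41 - 1*21)*(23/4) = -99 + (-41 - 21)*(23/4) = -99 - 62*23/4 = -99 - 713/2 = -911/2 ≈ -455.50)
37497 - h = 37497 - 1*(-911/2) = 37497 + 911/2 = 75905/2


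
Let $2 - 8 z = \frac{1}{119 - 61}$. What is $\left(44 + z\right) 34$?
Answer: $\frac{349027}{232} \approx 1504.4$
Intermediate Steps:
$z = \frac{115}{464}$ ($z = \frac{1}{4} - \frac{1}{8 \left(119 - 61\right)} = \frac{1}{4} - \frac{1}{8 \cdot 58} = \frac{1}{4} - \frac{1}{464} = \frac{115}{464} \approx 0.24784$)
$\left(44 + z\right) 34 = \left(44 + \frac{115}{464}\right) 34 = \frac{20531}{464} \cdot 34 = \frac{349027}{232}$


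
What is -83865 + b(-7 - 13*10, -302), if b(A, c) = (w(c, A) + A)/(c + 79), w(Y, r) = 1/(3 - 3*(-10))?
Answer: -617158015/7359 ≈ -83864.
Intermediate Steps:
w(Y, r) = 1/33 (w(Y, r) = 1/(3 + 30) = 1/33)
b(A, c) = (1/33 + A)/(79 + c) (b(A, c) = (1/33 + A)/(c + 79) = (1/33 + A)/(79 + c))
-83865 + b(-7 - 13*10, -302) = -83865 + (1/33 + (-7 - 13*10))/(79 - 302) = -83865 + (1/33 + (-7 - 130))/(-223) = -83865 - (1/33 - 137)/223 = -83865 - 1/223*(-4520/33) = -83865 + 4520/7359 = -617158015/7359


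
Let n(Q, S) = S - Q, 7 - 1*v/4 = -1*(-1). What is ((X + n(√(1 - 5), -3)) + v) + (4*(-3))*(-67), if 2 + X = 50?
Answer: 873 - 2*I ≈ 873.0 - 2.0*I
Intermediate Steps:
v = 24 (v = 28 - (-4)*(-1) = 28 - 4*1 = 28 - 4 = 24)
X = 48 (X = -2 + 50 = 48)
((X + n(√(1 - 5), -3)) + v) + (4*(-3))*(-67) = ((48 + (-3 - √(1 - 5))) + 24) + (4*(-3))*(-67) = ((48 + (-3 - √(-4))) + 24) - 12*(-67) = ((48 + (-3 - 2*I)) + 24) + 804 = ((45 - 2*I) + 24) + 804 = (69 - 2*I) + 804 = 873 - 2*I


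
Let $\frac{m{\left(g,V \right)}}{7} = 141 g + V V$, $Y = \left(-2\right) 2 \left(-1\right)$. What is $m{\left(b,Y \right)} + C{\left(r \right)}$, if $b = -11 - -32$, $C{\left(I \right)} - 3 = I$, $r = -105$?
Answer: $20737$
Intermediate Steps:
$C{\left(I \right)} = 3 + I$
$Y = 4$ ($Y = \left(-4\right) \left(-1\right) = 4$)
$b = 21$ ($b = -11 + 32 = 21$)
$m{\left(g,V \right)} = 7 V^{2} + 987 g$ ($m{\left(g,V \right)} = 7 \left(141 g + V V\right) = 7 \left(141 g + V^{2}\right) = 7 \left(V^{2} + 141 g\right) = 7 V^{2} + 987 g$)
$m{\left(b,Y \right)} + C{\left(r \right)} = \left(7 \cdot 4^{2} + 987 \cdot 21\right) + \left(3 - 105\right) = \left(7 \cdot 16 + 20727\right) - 102 = \left(112 + 20727\right) - 102 = 20839 - 102 = 20737$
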